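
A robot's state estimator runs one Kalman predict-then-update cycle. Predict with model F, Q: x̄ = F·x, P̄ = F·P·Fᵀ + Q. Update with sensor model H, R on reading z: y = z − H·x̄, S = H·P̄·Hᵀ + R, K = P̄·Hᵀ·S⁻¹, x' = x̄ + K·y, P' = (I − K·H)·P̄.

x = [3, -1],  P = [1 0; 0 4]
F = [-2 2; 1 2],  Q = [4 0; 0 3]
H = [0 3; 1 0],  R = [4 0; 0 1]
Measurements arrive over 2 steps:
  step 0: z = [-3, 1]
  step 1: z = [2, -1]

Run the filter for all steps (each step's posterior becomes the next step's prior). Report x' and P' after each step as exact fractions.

step 0: x' = [232/709, -533/709], P' = [663/709 14/709; 14/709 304/709]
step 1: x' = [-226664/202711, 107910/202711], P' = [183014/202711 -276/202711; -276/202711 83604/202711]

step 0: x̄ = F·x = [-8, 1]
step 0: P̄ = F·P·Fᵀ + Q = [24 14; 14 20]
step 0: y = z − H·x̄ = [-6, 9]
step 0: S = H·P̄·Hᵀ + R = [184 42; 42 25]
step 0: K = P̄·Hᵀ·S⁻¹ = [21/1418 663/709; 228/709 14/709]
step 0: x' = x̄ + K·y = [232/709, -533/709]
step 0: P' = (I − K·H)·P̄ = [663/709 14/709; 14/709 304/709]
step 1: x̄ = F·x = [-1530/709, -834/709]
step 1: P̄ = F·P·Fᵀ + Q = [6592/709 -138/709; -138/709 4062/709]
step 1: y = z − H·x̄ = [3920/709, 821/709]
step 1: S = H·P̄·Hᵀ + R = [39394/709 -414/709; -414/709 7301/709]
step 1: K = P̄·Hᵀ·S⁻¹ = [-207/202711 183014/202711; 62703/202711 -276/202711]
step 1: x' = x̄ + K·y = [-226664/202711, 107910/202711]
step 1: P' = (I − K·H)·P̄ = [183014/202711 -276/202711; -276/202711 83604/202711]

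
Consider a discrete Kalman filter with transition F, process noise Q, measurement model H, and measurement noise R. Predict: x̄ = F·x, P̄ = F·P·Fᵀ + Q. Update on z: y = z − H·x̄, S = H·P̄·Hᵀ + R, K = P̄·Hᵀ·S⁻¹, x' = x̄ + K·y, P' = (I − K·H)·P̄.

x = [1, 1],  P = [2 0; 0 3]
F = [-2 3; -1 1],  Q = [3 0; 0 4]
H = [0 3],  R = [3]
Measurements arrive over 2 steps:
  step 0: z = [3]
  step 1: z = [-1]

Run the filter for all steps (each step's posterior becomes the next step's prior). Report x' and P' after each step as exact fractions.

step 0: x̄ = F·x = [1, 0]
step 0: P̄ = F·P·Fᵀ + Q = [38 13; 13 9]
step 0: y = z − H·x̄ = [3]
step 0: S = H·P̄·Hᵀ + R = [84]
step 0: K = P̄·Hᵀ·S⁻¹ = [13/28; 9/28]
step 0: x' = x̄ + K·y = [67/28, 27/28]
step 0: P' = (I − K·H)·P̄ = [557/28 13/28; 13/28 9/28]
step 1: x̄ = F·x = [-53/28, -10/7]
step 1: P̄ = F·P·Fᵀ + Q = [2237/28 269/7; 269/7 163/7]
step 1: y = z − H·x̄ = [23/7]
step 1: S = H·P̄·Hᵀ + R = [1488/7]
step 1: K = P̄·Hᵀ·S⁻¹ = [269/496; 163/496]
step 1: x' = x̄ + K·y = [-55/496, -173/496]
step 1: P' = (I − K·H)·P̄ = [8615/496 269/496; 269/496 163/496]

step 0: x' = [67/28, 27/28], P' = [557/28 13/28; 13/28 9/28]
step 1: x' = [-55/496, -173/496], P' = [8615/496 269/496; 269/496 163/496]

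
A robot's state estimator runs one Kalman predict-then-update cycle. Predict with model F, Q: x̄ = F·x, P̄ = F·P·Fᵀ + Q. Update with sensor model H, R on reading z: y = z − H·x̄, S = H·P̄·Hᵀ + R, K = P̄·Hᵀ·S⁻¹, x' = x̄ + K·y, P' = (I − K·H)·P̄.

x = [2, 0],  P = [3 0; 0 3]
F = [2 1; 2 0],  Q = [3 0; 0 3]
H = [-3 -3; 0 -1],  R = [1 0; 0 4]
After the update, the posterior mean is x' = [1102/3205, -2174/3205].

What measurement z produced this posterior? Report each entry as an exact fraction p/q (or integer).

z = [1, 2]

x̄ = F·x = [4, 4]
P̄ = F·P·Fᵀ + Q = [18 12; 12 15]
S = H·P̄·Hᵀ + R = [514 81; 81 19]
K = P̄·Hᵀ·S⁻¹ = [-738/3205 1122/3205; -324/3205 -1149/3205]
x' − x̄ = [-11718/3205, -14994/3205] = K·y
y = (KᵀK)⁻¹·Kᵀ·(x' − x̄) = [25, 6]
z = y + H·x̄ = [25, 6] + [-24, -4] = [1, 2]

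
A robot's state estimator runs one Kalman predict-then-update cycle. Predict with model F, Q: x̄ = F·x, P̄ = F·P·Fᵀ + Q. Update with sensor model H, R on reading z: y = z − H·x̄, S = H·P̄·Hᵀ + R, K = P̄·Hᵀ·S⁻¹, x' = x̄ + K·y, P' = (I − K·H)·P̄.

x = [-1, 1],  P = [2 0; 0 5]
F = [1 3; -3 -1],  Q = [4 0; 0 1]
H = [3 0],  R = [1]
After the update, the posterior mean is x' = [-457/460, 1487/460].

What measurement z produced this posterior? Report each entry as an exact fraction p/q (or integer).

z = [-3]

x̄ = F·x = [2, 2]
P̄ = F·P·Fᵀ + Q = [51 -21; -21 24]
S = H·P̄·Hᵀ + R = [460]
K = P̄·Hᵀ·S⁻¹ = [153/460; -63/460]
x' − x̄ = [-1377/460, 567/460] = K·y
y = (KᵀK)⁻¹·Kᵀ·(x' − x̄) = [-9]
z = y + H·x̄ = [-9] + [6] = [-3]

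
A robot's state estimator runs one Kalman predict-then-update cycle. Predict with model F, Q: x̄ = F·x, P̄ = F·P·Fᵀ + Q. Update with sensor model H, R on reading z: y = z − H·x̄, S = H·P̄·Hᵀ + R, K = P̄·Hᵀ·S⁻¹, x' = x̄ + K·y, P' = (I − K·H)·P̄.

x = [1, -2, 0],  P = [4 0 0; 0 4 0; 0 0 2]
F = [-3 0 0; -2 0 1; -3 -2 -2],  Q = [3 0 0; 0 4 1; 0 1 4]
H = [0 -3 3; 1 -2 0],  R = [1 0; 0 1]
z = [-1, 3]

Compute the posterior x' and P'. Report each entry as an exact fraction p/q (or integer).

x̄ = F·x = [-3, -2, 1]
P̄ = F·P·Fᵀ + Q = [39 24 36; 24 22 21; 36 21 64]
y = z − H·x̄ = [-10, 2]
S = H·P̄·Hᵀ + R = [397 42; 42 32]
K = P̄·Hᵀ·S⁻¹ = [153/1094 -1017/2188; 186/2735 -3907/5470; 219/547 -390/547]
x' = x̄ + K·y = [-5829/1094, -11237/2735, -2423/547]
P' = (I − K·H)·P̄ = [65163/2188 16545/1094 8298/547; 16545/1094 21658/2735 4344/547; 8298/547 4344/547 4417/547]

x' = [-5829/1094, -11237/2735, -2423/547]
P' = [65163/2188 16545/1094 8298/547; 16545/1094 21658/2735 4344/547; 8298/547 4344/547 4417/547]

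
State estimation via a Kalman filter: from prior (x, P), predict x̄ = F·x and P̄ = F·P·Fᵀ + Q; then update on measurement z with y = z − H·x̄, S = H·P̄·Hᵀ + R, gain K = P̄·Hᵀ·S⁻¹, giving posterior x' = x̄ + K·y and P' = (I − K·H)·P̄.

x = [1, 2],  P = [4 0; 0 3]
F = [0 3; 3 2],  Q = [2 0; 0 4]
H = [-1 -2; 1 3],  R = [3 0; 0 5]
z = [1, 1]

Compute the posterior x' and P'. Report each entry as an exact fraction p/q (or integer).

x̄ = F·x = [6, 7]
P̄ = F·P·Fᵀ + Q = [29 18; 18 52]
y = z − H·x̄ = [21, -26]
S = H·P̄·Hᵀ + R = [312 -431; -431 610]
K = P̄·Hᵀ·S⁻¹ = [-3877/4559 -2119/4559; 574/4559 1706/4559]
x' = x̄ + K·y = [1031/4559, -389/4559]
P' = (I − K·H)·P̄ = [56083/4559 -22226/4559; -22226/4559 10252/4559]

x' = [1031/4559, -389/4559]
P' = [56083/4559 -22226/4559; -22226/4559 10252/4559]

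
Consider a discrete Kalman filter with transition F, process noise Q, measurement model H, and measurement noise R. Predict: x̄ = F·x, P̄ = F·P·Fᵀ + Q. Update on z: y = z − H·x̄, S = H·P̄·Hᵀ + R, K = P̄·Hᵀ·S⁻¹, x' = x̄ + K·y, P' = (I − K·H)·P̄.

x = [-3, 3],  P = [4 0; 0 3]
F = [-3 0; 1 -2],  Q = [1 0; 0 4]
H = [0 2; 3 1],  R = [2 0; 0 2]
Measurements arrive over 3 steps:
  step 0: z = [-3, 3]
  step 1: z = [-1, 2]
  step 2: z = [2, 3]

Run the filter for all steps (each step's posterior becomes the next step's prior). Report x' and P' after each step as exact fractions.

step 0: x̄ = F·x = [9, -9]
step 0: P̄ = F·P·Fᵀ + Q = [37 -12; -12 20]
step 0: y = z − H·x̄ = [15, -15]
step 0: S = H·P̄·Hᵀ + R = [82 -32; -32 283]
step 0: K = P̄·Hᵀ·S⁻¹ = [-604/3697 1225/3697; 5404/11091 -16/11091]
step 0: x' = x̄ + K·y = [5838/3697, -6173/3697]
step 0: P' = (I − K·H)·P̄ = [1018/3697 -604/3697; -604/3697 5404/11091]
step 1: x̄ = F·x = [-17514/3697, 18184/3697]
step 1: P̄ = F·P·Fᵀ + Q = [12859/3697 -6678/3697; -6678/3697 76282/11091]
step 1: y = z − H·x̄ = [-40065/3697, 41752/3697]
step 1: S = H·P̄·Hᵀ + R = [327310/11091 32360/11091; 32360/11091 325453/11091]
step 1: K = P̄·Hᵀ·S⁻¹ = [-103926/679295 42015/135859; 2214806/4755065 3236/951013]
step 1: x' = x̄ + K·y = [56136/135859, -86262/951013]
step 1: P' = (I − K·H)·P̄ = [174692/679295 -103926/679295; -103926/679295 2214806/4755065]
step 2: x̄ = F·x = [-168408/135859, 565476/951013]
step 2: P̄ = F·P·Fᵀ + Q = [2251523/679295 -1147632/679295; -1147632/679295 32012256/4755065]
step 2: y = z − H·x̄ = [771074/951013, 5824131/951013]
step 2: S = H·P̄·Hᵀ + R = [137559154/4755065 15823968/4755065; 15823968/4755065 135167791/4755065]
step 2: K = P̄·Hᵀ·S⁻¹ = [-293664576/1928803183 594444015/1928803183; 896817696/1928803183 7911984/1928803183]
step 2: x' = x̄ + K·y = [1011449361/1928803183, 1922460732/1928803183]
step 2: P' = (I − K·H)·P̄ = [494184202/1928803183 -293664576/1928803183; -293664576/1928803183 896817696/1928803183]

step 0: x' = [5838/3697, -6173/3697], P' = [1018/3697 -604/3697; -604/3697 5404/11091]
step 1: x' = [56136/135859, -86262/951013], P' = [174692/679295 -103926/679295; -103926/679295 2214806/4755065]
step 2: x' = [1011449361/1928803183, 1922460732/1928803183], P' = [494184202/1928803183 -293664576/1928803183; -293664576/1928803183 896817696/1928803183]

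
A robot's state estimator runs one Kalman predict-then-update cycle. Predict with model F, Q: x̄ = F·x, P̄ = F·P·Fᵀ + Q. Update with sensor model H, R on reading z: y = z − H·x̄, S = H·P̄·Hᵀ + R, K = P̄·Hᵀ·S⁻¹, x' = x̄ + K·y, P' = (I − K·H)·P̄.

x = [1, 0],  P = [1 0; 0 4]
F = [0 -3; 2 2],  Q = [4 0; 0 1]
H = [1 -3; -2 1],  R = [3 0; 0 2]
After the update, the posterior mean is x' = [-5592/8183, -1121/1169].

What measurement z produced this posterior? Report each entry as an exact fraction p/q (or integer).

z = [3, 1]

x̄ = F·x = [0, 2]
P̄ = F·P·Fᵀ + Q = [40 -24; -24 21]
S = H·P̄·Hᵀ + R = [376 -311; -311 279]
K = P̄·Hᵀ·S⁻¹ = [-1096/8183 -4272/8183; -402/1169 -159/1169]
x' − x̄ = [-5592/8183, -3459/1169] = K·y
y = (KᵀK)⁻¹·Kᵀ·(x' − x̄) = [9, -1]
z = y + H·x̄ = [9, -1] + [-6, 2] = [3, 1]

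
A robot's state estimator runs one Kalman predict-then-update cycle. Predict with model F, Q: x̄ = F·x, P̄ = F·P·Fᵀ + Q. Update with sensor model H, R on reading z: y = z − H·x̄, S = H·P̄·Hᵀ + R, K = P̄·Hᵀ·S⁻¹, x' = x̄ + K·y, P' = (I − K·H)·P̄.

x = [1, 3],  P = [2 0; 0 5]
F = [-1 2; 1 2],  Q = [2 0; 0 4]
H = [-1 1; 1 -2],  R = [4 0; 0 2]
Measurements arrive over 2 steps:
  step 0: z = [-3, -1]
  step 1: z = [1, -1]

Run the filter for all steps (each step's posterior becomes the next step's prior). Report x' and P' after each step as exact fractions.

step 0: x̄ = F·x = [5, 7]
step 0: P̄ = F·P·Fᵀ + Q = [24 18; 18 26]
step 0: y = z − H·x̄ = [-5, 8]
step 0: S = H·P̄·Hᵀ + R = [18 -22; -22 58]
step 0: K = P̄·Hᵀ·S⁻¹ = [-153/140 -87/140; -71/140 -109/140]
step 0: x' = x̄ + K·y = [769/140, 463/140]
step 0: P' = (I − K·H)·P̄ = [699/70 393/70; 393/70 251/70]
step 1: x̄ = F·x = [157/140, 339/28]
step 1: P̄ = F·P·Fᵀ + Q = [271/70 61/14; 61/14 711/14]
step 1: y = z − H·x̄ = [-699/70, 3093/140]
step 1: S = H·P̄·Hᵀ + R = [1748/35 -3233/35; -3233/35 13411/70]
step 1: K = P̄·Hᵀ·S⁻¹ = [-2480/7251 -1379/7251; -989/12085 -6609/12085]
step 1: x' = x̄ + K·y = [810/2417, 10179/12085]
step 1: P' = (I − K·H)·P̄ = [22598/7251 4226/2417; 4226/2417 17174/12085]

step 0: x' = [769/140, 463/140], P' = [699/70 393/70; 393/70 251/70]
step 1: x' = [810/2417, 10179/12085], P' = [22598/7251 4226/2417; 4226/2417 17174/12085]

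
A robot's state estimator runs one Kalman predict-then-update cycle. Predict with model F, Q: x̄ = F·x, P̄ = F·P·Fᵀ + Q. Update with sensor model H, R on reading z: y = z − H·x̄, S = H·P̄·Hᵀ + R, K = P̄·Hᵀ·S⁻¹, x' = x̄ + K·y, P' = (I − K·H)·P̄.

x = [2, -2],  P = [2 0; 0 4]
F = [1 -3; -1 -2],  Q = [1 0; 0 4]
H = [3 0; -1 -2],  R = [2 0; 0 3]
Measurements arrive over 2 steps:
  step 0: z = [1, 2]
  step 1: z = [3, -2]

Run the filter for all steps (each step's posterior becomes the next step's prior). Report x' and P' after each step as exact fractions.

step 0: x' = [6003/14953, -19132/14953], P' = [3226/14953 -1364/14953; -1364/14953 10978/14953]
step 1: x' = [2202973/2043507, 983179/2043507], P' = [5538526/26565591 -2026100/26565591; -2026100/26565591 17963782/26565591]

step 0: x̄ = F·x = [8, 2]
step 0: P̄ = F·P·Fᵀ + Q = [39 22; 22 22]
step 0: y = z − H·x̄ = [-23, 14]
step 0: S = H·P̄·Hᵀ + R = [353 -249; -249 218]
step 0: K = P̄·Hᵀ·S⁻¹ = [4839/14953 -166/14953; -2046/14953 -6864/14953]
step 0: x' = x̄ + K·y = [6003/14953, -19132/14953]
step 0: P' = (I − K·H)·P̄ = [3226/14953 -1364/14953; -1364/14953 10978/14953]
step 1: x̄ = F·x = [63399/14953, 32261/14953]
step 1: P̄ = F·P·Fᵀ + Q = [125165/14953 61278/14953; 61278/14953 101494/14953]
step 1: y = z − H·x̄ = [-145338/14953, 98015/14953]
step 1: S = H·P̄·Hᵀ + R = [1156391/14953 -743163/14953; -743163/14953 821112/14953]
step 1: K = P̄·Hᵀ·S⁻¹ = [2769263/8855197 -495442/26565591; -1013050/8855197 -11300488/26565591]
step 1: x' = x̄ + K·y = [2202973/2043507, 983179/2043507]
step 1: P' = (I − K·H)·P̄ = [5538526/26565591 -2026100/26565591; -2026100/26565591 17963782/26565591]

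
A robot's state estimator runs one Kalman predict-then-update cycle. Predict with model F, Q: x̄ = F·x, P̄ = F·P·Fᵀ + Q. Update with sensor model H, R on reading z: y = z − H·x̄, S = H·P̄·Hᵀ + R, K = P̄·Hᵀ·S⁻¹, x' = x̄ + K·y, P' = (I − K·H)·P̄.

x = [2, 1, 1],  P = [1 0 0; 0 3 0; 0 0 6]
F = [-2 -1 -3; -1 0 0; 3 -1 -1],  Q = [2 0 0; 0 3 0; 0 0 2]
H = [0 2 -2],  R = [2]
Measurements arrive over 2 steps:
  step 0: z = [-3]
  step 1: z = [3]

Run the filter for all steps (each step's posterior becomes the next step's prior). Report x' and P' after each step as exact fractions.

step 0: x' = [-605/61, -59/61, 37/61], P' = [3505/61 304/61 317/61; 304/61 146/61 139/61; 317/61 139/61 162/61]
step 1: x' = [-113588/34689, 5029/104067, -17042/11563], P' = [676600/11563 153445/34689 47745/11563; 153445/34689 243568/104067 25554/11563; 47745/11563 25554/11563 29823/11563]

step 0: x̄ = F·x = [-8, -2, 4]
step 0: P̄ = F·P·Fᵀ + Q = [63 2 15; 2 4 -3; 15 -3 20]
step 0: y = z − H·x̄ = [9]
step 0: S = H·P̄·Hᵀ + R = [122]
step 0: K = P̄·Hᵀ·S⁻¹ = [-13/61; 7/61; -23/61]
step 0: x' = x̄ + K·y = [-605/61, -59/61, 37/61]
step 0: P' = (I − K·H)·P̄ = [3505/61 304/61 317/61; 304/61 146/61 139/61; 317/61 139/61 162/61]
step 1: x̄ = F·x = [1158/61, 605/61, -1793/61]
step 1: P̄ = F·P·Fᵀ + Q = [21600/61 8265/61 -22365/61; 8265/61 3688/61 -9894/61; -22365/61 -9894/61 28527/61]
step 1: y = z − H·x̄ = [-4613/61]
step 1: S = H·P̄·Hᵀ + R = [208134/61]
step 1: K = P̄·Hᵀ·S⁻¹ = [10210/34689; 13582/104067; -4269/11563]
step 1: x' = x̄ + K·y = [-113588/34689, 5029/104067, -17042/11563]
step 1: P' = (I − K·H)·P̄ = [676600/11563 153445/34689 47745/11563; 153445/34689 243568/104067 25554/11563; 47745/11563 25554/11563 29823/11563]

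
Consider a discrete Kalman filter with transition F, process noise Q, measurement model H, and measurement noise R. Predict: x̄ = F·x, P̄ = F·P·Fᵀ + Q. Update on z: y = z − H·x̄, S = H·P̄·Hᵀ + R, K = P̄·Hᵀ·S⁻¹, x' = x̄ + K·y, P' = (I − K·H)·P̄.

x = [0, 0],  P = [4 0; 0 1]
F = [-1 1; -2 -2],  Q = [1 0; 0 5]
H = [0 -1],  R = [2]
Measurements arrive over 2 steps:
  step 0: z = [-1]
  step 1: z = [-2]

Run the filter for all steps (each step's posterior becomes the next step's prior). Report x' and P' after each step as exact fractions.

step 0: x̄ = F·x = [0, 0]
step 0: P̄ = F·P·Fᵀ + Q = [6 6; 6 25]
step 0: y = z − H·x̄ = [-1]
step 0: S = H·P̄·Hᵀ + R = [27]
step 0: K = P̄·Hᵀ·S⁻¹ = [-2/9; -25/27]
step 0: x' = x̄ + K·y = [2/9, 25/27]
step 0: P' = (I − K·H)·P̄ = [14/3 4/9; 4/9 50/27]
step 1: x̄ = F·x = [19/27, -62/27]
step 1: P̄ = F·P·Fᵀ + Q = [179/27 152/27; 152/27 935/27]
step 1: y = z − H·x̄ = [-116/27]
step 1: S = H·P̄·Hᵀ + R = [989/27]
step 1: K = P̄·Hᵀ·S⁻¹ = [-152/989; -935/989]
step 1: x' = x̄ + K·y = [1349/989, 1746/989]
step 1: P' = (I − K·H)·P̄ = [5701/989 304/989; 304/989 1870/989]

step 0: x' = [2/9, 25/27], P' = [14/3 4/9; 4/9 50/27]
step 1: x' = [1349/989, 1746/989], P' = [5701/989 304/989; 304/989 1870/989]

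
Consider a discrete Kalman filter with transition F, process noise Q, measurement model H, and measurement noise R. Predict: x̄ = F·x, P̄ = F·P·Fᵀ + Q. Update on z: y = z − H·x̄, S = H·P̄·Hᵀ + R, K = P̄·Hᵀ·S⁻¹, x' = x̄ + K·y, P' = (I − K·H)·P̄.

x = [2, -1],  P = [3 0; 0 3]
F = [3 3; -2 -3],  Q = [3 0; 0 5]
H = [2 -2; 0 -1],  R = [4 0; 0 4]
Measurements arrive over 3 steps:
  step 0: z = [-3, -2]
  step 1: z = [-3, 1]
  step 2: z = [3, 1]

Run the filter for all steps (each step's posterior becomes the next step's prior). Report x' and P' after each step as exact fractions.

step 0: x̄ = F·x = [3, -1]
step 0: P̄ = F·P·Fᵀ + Q = [57 -45; -45 44]
step 0: y = z − H·x̄ = [-11, -3]
step 0: S = H·P̄·Hᵀ + R = [768 178; 178 48]
step 0: K = P̄·Hᵀ·S⁻¹ = [891/2590 -438/1295; -178/1295 -527/1295]
step 0: x' = x̄ + K·y = [597/2590, 2244/1295]
step 0: P' = (I − K·H)·P̄ = [2643/1295 1752/1295; 1752/1295 2108/1295]
step 1: x̄ = F·x = [3051/518, -1047/185]
step 1: P̄ = F·P·Fᵀ + Q = [15636/259 -1746/37; -1746/37 8149/185]
step 1: y = z − H·x̄ = [-33798/1295, -862/185]
step 1: S = H·P̄·Hᵀ + R = [1034952/1295 33758/185; 33758/185 8889/185]
step 1: K = P̄·Hᵀ·S⁻¹ = [558576/1651987 -498882/1651987; -236306/1651987 -617035/1651987]
step 1: x' = x̄ + K·y = [-5047053/3303974, -306991/1651987]
step 1: P' = (I − K·H)·P̄ = [3112680/1651987 1995528/1651987; 1995528/1651987 2468140/1651987]
step 2: x̄ = F·x = [-16983105/3303974, 5968026/1651987]
step 2: P̄ = F·P·Fᵀ + Q = [91102845/1651987 -70822260/1651987; -70822260/1651987 66870251/1651987]
step 2: y = z − H·x̄ = [33875118/1651987, 7620013/1651987]
step 2: S = H·P̄·Hᵀ + R = [1205078412/1651987 275385022/1651987; 275385022/1651987 73478199/1651987]
step 2: K = P̄·Hᵀ·S⁻¹ = [1299205305/3846907096 -580682625/1923453548; -137692511/961726774 -179593784/480863387]
step 2: x' = x̄ + K·y = [188780325/480863387, -502956017/480863387]
step 2: P' = (I − K·H)·P̄ = [3621935805/1923453548 580682625/480863387; 580682625/480863387 718375136/480863387]

step 0: x' = [597/2590, 2244/1295], P' = [2643/1295 1752/1295; 1752/1295 2108/1295]
step 1: x' = [-5047053/3303974, -306991/1651987], P' = [3112680/1651987 1995528/1651987; 1995528/1651987 2468140/1651987]
step 2: x' = [188780325/480863387, -502956017/480863387], P' = [3621935805/1923453548 580682625/480863387; 580682625/480863387 718375136/480863387]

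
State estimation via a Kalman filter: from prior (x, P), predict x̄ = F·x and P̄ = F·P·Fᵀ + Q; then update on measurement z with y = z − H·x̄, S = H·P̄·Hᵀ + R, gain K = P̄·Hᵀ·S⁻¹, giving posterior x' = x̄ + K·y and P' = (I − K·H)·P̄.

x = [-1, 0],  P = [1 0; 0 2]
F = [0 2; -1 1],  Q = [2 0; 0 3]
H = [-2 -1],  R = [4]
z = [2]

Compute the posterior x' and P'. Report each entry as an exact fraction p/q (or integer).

x' = [-12/11, 4/11]
P' = [14/11 -12/11; -12/11 100/33]

x̄ = F·x = [0, 1]
P̄ = F·P·Fᵀ + Q = [10 4; 4 6]
y = z − H·x̄ = [3]
S = H·P̄·Hᵀ + R = [66]
K = P̄·Hᵀ·S⁻¹ = [-4/11; -7/33]
x' = x̄ + K·y = [-12/11, 4/11]
P' = (I − K·H)·P̄ = [14/11 -12/11; -12/11 100/33]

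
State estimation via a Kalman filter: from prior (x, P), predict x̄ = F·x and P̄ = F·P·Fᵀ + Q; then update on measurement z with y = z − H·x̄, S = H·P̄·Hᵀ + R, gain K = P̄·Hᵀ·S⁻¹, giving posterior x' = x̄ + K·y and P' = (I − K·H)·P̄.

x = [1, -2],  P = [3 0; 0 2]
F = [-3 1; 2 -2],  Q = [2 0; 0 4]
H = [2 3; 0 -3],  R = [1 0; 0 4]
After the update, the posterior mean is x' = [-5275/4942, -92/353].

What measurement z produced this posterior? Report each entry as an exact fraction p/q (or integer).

x̄ = F·x = [-5, 6]
P̄ = F·P·Fᵀ + Q = [31 -22; -22 24]
S = H·P̄·Hᵀ + R = [77 -84; -84 220]
K = P̄·Hᵀ·S⁻¹ = [1166/2471 339/706; 4/353 -114/353]
x' − x̄ = [19435/4942, -2210/353] = K·y
y = (KᵀK)⁻¹·Kᵀ·(x' − x̄) = [-11, 19]
z = y + H·x̄ = [-11, 19] + [8, -18] = [-3, 1]

z = [-3, 1]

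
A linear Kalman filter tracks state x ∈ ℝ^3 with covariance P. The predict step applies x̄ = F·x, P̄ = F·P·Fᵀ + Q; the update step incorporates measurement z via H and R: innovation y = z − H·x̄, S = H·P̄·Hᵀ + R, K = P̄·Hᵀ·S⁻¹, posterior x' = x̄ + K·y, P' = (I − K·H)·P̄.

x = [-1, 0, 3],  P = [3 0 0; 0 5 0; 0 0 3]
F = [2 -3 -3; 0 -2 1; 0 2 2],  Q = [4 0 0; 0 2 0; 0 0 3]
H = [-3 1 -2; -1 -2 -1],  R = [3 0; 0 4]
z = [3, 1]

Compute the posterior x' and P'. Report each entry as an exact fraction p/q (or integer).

x' = [-136706/38477, -12914/38477, 135557/38477]
P' = [418365/38477 90944/38477 -560177/38477; 90944/38477 47819/38477 -119270/38477; -560177/38477 -119270/38477 772901/38477]

x̄ = F·x = [-11, 3, 6]
P̄ = F·P·Fᵀ + Q = [88 21 -48; 21 25 -14; -48 -14 35]
y = z − H·x̄ = [-21, 2]
S = H·P̄·Hᵀ + R = [314 107; 107 159]
K = P̄·Hᵀ·S⁻¹ = [-14599/38477 -10019/38477; 4509/38477 -16828/38477; 5153/38477 6454/38477]
x' = x̄ + K·y = [-136706/38477, -12914/38477, 135557/38477]
P' = (I − K·H)·P̄ = [418365/38477 90944/38477 -560177/38477; 90944/38477 47819/38477 -119270/38477; -560177/38477 -119270/38477 772901/38477]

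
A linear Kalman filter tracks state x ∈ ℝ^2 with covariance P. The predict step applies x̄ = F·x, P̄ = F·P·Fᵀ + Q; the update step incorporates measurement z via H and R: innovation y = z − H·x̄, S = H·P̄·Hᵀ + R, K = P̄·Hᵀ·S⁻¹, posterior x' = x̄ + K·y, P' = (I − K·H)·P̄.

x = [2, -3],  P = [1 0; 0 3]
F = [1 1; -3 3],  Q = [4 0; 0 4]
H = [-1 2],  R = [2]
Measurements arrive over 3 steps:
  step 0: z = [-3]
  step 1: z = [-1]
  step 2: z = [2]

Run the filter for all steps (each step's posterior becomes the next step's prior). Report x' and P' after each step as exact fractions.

step 0: x̄ = F·x = [-1, -15]
step 0: P̄ = F·P·Fᵀ + Q = [8 6; 6 40]
step 0: y = z − H·x̄ = [26]
step 0: S = H·P̄·Hᵀ + R = [146]
step 0: K = P̄·Hᵀ·S⁻¹ = [2/73; 37/73]
step 0: x' = x̄ + K·y = [-21/73, -133/73]
step 0: P' = (I − K·H)·P̄ = [576/73 290/73; 290/73 182/73]
step 1: x̄ = F·x = [-154/73, -336/73]
step 1: P̄ = F·P·Fᵀ + Q = [1630/73 -1182/73; -1182/73 1894/73]
step 1: y = z − H·x̄ = [445/73]
step 1: S = H·P̄·Hᵀ + R = [14080/73]
step 1: K = P̄·Hᵀ·S⁻¹ = [-1997/7040; 497/1408]
step 1: x' = x̄ + K·y = [-5405/1408, -3451/1408]
step 1: P' = (I − K·H)·P̄ = [23967/3520 2197/704; 2197/704 1347/704]
step 2: x̄ = F·x = [-1107/176, 2931/704]
step 2: P̄ = F·P·Fᵀ + Q = [1043/55 -3231/220; -3231/220 23167/880]
step 2: y = z − H·x̄ = [-4441/352]
step 2: S = H·P̄·Hᵀ + R = [40703/220]
step 2: K = P̄·Hᵀ·S⁻¹ = [-818/3131; 29629/81406]
step 2: x' = x̄ + K·y = [-9373/3131, -139567/325624]
step 2: P' = (I − K·H)·P̄ = [19836/3131 9100/3131; 9100/3131 147929/81406]

step 0: x' = [-21/73, -133/73], P' = [576/73 290/73; 290/73 182/73]
step 1: x' = [-5405/1408, -3451/1408], P' = [23967/3520 2197/704; 2197/704 1347/704]
step 2: x' = [-9373/3131, -139567/325624], P' = [19836/3131 9100/3131; 9100/3131 147929/81406]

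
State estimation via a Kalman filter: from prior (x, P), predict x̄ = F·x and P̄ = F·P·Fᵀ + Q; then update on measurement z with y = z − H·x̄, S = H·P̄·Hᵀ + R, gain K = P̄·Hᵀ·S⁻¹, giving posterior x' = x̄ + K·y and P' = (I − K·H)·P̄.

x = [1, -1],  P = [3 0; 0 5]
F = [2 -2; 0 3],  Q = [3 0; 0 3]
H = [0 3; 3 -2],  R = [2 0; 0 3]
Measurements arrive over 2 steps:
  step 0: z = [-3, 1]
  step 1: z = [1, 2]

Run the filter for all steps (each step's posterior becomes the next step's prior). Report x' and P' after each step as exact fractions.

step 0: x̄ = F·x = [4, -3]
step 0: P̄ = F·P·Fᵀ + Q = [35 -30; -30 48]
step 0: y = z − H·x̄ = [6, -17]
step 0: S = H·P̄·Hᵀ + R = [434 -558; -558 870]
step 0: K = P̄·Hᵀ·S⁻¹ = [2295/11036 115/356; 1791/5518 -1/178]
step 0: x' = x̄ + K·y = [-2691/11036, -5281/5518]
step 0: P' = (I − K·H)·P̄ = [4585/11036 765/5518; 765/5518 597/2759]
step 1: x̄ = F·x = [7871/5518, -15843/5518]
step 1: P̄ = F·P·Fᵀ + Q = [12190/2759 -1287/2759; -1287/2759 13650/2759]
step 1: y = z − H·x̄ = [53047/5518, -44263/5518]
step 1: S = H·P̄·Hᵀ + R = [128368/2759 -93483/2759; -93483/2759 188031/2759]
step 1: K = P̄·Hᵀ·S⁻¹ = [354393/1860347 563477/1860347; 578331/1860347 -20774/1860347]
step 1: x' = x̄ + K·y = [3081223/3720694, 385061/1860347]
step 1: P' = (I − K·H)·P̄ = [720985/1860347 236262/1860347; 236262/1860347 385554/1860347]

step 0: x' = [-2691/11036, -5281/5518], P' = [4585/11036 765/5518; 765/5518 597/2759]
step 1: x' = [3081223/3720694, 385061/1860347], P' = [720985/1860347 236262/1860347; 236262/1860347 385554/1860347]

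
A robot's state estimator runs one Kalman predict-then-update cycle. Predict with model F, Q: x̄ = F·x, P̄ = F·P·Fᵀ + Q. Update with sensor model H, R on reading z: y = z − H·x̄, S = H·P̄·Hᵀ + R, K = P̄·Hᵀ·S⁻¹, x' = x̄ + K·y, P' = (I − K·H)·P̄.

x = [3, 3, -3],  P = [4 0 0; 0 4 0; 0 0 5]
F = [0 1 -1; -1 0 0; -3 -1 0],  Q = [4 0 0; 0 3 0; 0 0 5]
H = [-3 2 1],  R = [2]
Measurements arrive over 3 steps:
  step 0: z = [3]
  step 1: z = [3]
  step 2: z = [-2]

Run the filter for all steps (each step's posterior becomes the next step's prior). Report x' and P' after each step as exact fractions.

step 0: x̄ = F·x = [6, -3, -12]
step 0: P̄ = F·P·Fᵀ + Q = [13 0 -4; 0 7 12; -4 12 45]
step 0: y = z − H·x̄ = [39]
step 0: S = H·P̄·Hᵀ + R = [264]
step 0: K = P̄·Hᵀ·S⁻¹ = [-43/264; 13/132; 27/88]
step 0: x' = x̄ + K·y = [-31/88, 37/44, -3/88]
step 0: P' = (I − K·H)·P̄ = [1583/264 559/132 809/88; 559/132 293/66 177/44; 809/88 177/44 1773/88]
step 1: x̄ = F·x = [7/8, 31/88, 19/88]
step 1: P̄ = F·P·Fᵀ + Q = [493/24 119/24 347/24; 119/24 2375/264 5867/264; 347/24 5867/264 23447/264]
step 1: y = z − H·x̄ = [207/44]
step 1: S = H·P̄·Hᵀ + R = [5595/22]
step 1: K = P̄·Hᵀ·S⁻¹ = [-1639/11190; 223/2238; 791/2238]
step 1: x' = x̄ + K·y = [1387/7460, 1225/1492, 2803/1492]
step 1: P' = (I − K·H)·P̄ = [112539/7460 38807/4476 41215/1492; 38807/4476 9655/1492 59383/4476; 41215/1492 59383/4476 85111/1492]
step 2: x̄ = F·x = [-789/746, -1387/7460, -5143/3730]
step 2: P̄ = F·P·Fᵀ + Q = [45859/1119 42419/2238 71233/1119; 42419/2238 134919/7460 603443/11190; 71233/1119 603443/11190 371624/1865]
step 2: y = z − H·x̄ = [-2553/746]
step 2: S = H·P̄·Hᵀ + R = [278360/1119]
step 2: K = P̄·Hᵀ·S⁻¹ = [-4785/55672; 74383/556720; 32491/69590]
step 2: x' = x̄ + K·y = [-85011/111344, -716131/1113440, -414289/139180]
step 2: P' = (I − K·H)·P̄ = [6537751/167016 7285451/334032 3074773/41754; 7285451/334032 9115711/668064 16037377/417540; 3074773/41754 16037377/417540 15139582/104385]

step 0: x' = [-31/88, 37/44, -3/88], P' = [1583/264 559/132 809/88; 559/132 293/66 177/44; 809/88 177/44 1773/88]
step 1: x' = [1387/7460, 1225/1492, 2803/1492], P' = [112539/7460 38807/4476 41215/1492; 38807/4476 9655/1492 59383/4476; 41215/1492 59383/4476 85111/1492]
step 2: x' = [-85011/111344, -716131/1113440, -414289/139180], P' = [6537751/167016 7285451/334032 3074773/41754; 7285451/334032 9115711/668064 16037377/417540; 3074773/41754 16037377/417540 15139582/104385]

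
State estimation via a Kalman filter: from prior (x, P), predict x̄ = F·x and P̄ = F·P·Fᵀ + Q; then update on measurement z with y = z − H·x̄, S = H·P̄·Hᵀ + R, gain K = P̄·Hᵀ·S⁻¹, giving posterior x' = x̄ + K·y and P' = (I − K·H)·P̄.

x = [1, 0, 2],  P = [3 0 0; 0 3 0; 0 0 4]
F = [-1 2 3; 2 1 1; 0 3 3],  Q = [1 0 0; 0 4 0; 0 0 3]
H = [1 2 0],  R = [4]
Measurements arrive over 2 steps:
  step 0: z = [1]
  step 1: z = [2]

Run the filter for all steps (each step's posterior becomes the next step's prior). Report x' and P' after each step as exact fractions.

step 0: x' = [17/49, 22/49, 6/49], P' = [1104/49 -514/49 822/49; -514/49 286/49 -363/49; 822/49 -363/49 930/49]
step 1: x' = [23104/36595, 5037/7319, 47733/36595], P' = [1492976/36595 -146398/7319 1244382/36595; -146398/7319 79029/7319 -120297/7319; 1244382/36595 -120297/7319 1215894/36595]

step 0: x̄ = F·x = [5, 4, 6]
step 0: P̄ = F·P·Fᵀ + Q = [52 12 54; 12 23 21; 54 21 66]
step 0: y = z − H·x̄ = [-12]
step 0: S = H·P̄·Hᵀ + R = [196]
step 0: K = P̄·Hᵀ·S⁻¹ = [19/49; 29/98; 24/49]
step 0: x' = x̄ + K·y = [17/49, 22/49, 6/49]
step 0: P' = (I − K·H)·P̄ = [1104/49 -514/49 822/49; -514/49 286/49 -363/49; 822/49 -363/49 930/49]
step 1: x̄ = F·x = [45/49, 62/49, 12/7]
step 1: P̄ = F·P·Fᵀ + Q = [3435/49 1907/49 531/7; 1907/49 6334/49 474/7; 531/7 474/7 93]
step 1: y = z − H·x̄ = [-71/49]
step 1: S = H·P̄·Hᵀ + R = [36595/49]
step 1: K = P̄·Hᵀ·S⁻¹ = [7249/36595; 2915/7319; 10353/36595]
step 1: x' = x̄ + K·y = [23104/36595, 5037/7319, 47733/36595]
step 1: P' = (I − K·H)·P̄ = [1492976/36595 -146398/7319 1244382/36595; -146398/7319 79029/7319 -120297/7319; 1244382/36595 -120297/7319 1215894/36595]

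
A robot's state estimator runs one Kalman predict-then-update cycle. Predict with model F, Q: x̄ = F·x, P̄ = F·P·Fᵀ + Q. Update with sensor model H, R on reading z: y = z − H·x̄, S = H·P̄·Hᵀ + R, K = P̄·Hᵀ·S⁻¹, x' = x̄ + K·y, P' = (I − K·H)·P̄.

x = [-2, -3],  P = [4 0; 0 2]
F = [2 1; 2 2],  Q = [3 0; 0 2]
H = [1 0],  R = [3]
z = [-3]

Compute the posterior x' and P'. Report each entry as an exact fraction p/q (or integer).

x̄ = F·x = [-7, -10]
P̄ = F·P·Fᵀ + Q = [21 20; 20 26]
y = z − H·x̄ = [4]
S = H·P̄·Hᵀ + R = [24]
K = P̄·Hᵀ·S⁻¹ = [7/8; 5/6]
x' = x̄ + K·y = [-7/2, -20/3]
P' = (I − K·H)·P̄ = [21/8 5/2; 5/2 28/3]

x' = [-7/2, -20/3]
P' = [21/8 5/2; 5/2 28/3]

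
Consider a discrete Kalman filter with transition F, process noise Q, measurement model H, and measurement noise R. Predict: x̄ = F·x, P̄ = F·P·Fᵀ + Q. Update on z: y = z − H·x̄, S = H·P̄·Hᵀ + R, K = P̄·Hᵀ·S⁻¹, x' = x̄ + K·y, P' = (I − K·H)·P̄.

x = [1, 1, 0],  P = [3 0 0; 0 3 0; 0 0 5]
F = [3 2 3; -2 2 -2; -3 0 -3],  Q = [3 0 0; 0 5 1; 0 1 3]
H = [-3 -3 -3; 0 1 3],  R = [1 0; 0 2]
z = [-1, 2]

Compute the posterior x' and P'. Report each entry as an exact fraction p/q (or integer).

x' = [-2081/3746, 40241/106761, 55679/106761]
P' = [2868/1873 -3336/1873 615/1873; -3336/1873 282269/106761 -86989/106761; 615/1873 -86989/106761 50261/106761]

x̄ = F·x = [5, 0, -3]
P̄ = F·P·Fᵀ + Q = [87 -36 -72; -36 49 49; -72 49 75]
y = z − H·x̄ = [5, 11]
S = H·P̄·Hᵀ + R = [838 -654; -654 1020]
K = P̄·Hᵀ·S⁻¹ = [-441/1873 -1491/3746; -5128/35587 10651/106761; 1673/35587 31897/106761]
x' = x̄ + K·y = [-2081/3746, 40241/106761, 55679/106761]
P' = (I − K·H)·P̄ = [2868/1873 -3336/1873 615/1873; -3336/1873 282269/106761 -86989/106761; 615/1873 -86989/106761 50261/106761]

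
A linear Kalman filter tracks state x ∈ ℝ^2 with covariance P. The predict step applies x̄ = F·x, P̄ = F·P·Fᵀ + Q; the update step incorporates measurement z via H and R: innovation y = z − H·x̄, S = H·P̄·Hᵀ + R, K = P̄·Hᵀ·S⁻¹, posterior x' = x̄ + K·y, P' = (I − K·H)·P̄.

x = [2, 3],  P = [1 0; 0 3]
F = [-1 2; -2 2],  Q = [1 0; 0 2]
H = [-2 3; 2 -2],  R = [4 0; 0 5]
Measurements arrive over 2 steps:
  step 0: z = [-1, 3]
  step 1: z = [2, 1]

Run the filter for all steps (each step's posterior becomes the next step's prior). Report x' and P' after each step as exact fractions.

step 0: x' = [365/93, 71/31], P' = [616/93 476/93; 476/93 132/31]
step 1: x' = [-41759/78883, -19568/78883], P' = [173137/78883 120562/78883; 120562/78883 108072/78883]

step 0: x̄ = F·x = [4, 2]
step 0: P̄ = F·P·Fᵀ + Q = [14 14; 14 18]
step 0: y = z − H·x̄ = [1, -1]
step 0: S = H·P̄·Hᵀ + R = [54 -24; -24 21]
step 0: K = P̄·Hᵀ·S⁻¹ = [49/93 56/93; 59/93 32/93]
step 0: x' = x̄ + K·y = [365/93, 71/31]
step 0: P' = (I − K·H)·P̄ = [616/93 476/93; 476/93 132/31]
step 1: x̄ = F·x = [61/93, -304/93]
step 1: P̄ = F·P·Fᵀ + Q = [389/93 -40/93; -40/93 142/31]
step 1: y = z − H·x̄ = [1220/93, -637/93]
step 1: S = H·P̄·Hᵀ + R = [6242/93 -1504/31; -1504/31 4045/93]
step 1: K = P̄·Hᵀ·S⁻¹ = [3853/78883 21030/78883; 20773/78883 4996/78883]
step 1: x' = x̄ + K·y = [-41759/78883, -19568/78883]
step 1: P' = (I − K·H)·P̄ = [173137/78883 120562/78883; 120562/78883 108072/78883]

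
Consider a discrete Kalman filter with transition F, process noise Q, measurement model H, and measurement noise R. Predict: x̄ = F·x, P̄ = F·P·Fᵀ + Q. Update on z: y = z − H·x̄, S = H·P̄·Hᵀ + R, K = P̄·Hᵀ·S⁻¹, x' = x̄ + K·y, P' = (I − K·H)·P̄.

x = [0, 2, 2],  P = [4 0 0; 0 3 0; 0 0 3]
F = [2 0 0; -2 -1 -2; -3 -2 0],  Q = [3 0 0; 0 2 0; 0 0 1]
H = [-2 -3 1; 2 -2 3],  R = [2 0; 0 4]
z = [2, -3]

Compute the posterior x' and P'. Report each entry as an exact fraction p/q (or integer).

x' = [1254/1013, -2829/1013, -3767/1013]
P' = [88599/5065 -20128/1013 -125874/5065; -20128/1013 69910/3039 87208/3039; -125874/5065 87208/3039 549512/15195]

x̄ = F·x = [0, -6, -4]
P̄ = F·P·Fᵀ + Q = [19 -16 -24; -16 33 30; -24 30 49]
y = z − H·x̄ = [-12, -3]
S = H·P̄·Hᵀ + R = [148 67; 67 133]
K = P̄·Hᵀ·S⁻¹ = [-576/5065 214/5065; -877/3039 259/3039; -1682/15195 5303/15195]
x' = x̄ + K·y = [1254/1013, -2829/1013, -3767/1013]
P' = (I − K·H)·P̄ = [88599/5065 -20128/1013 -125874/5065; -20128/1013 69910/3039 87208/3039; -125874/5065 87208/3039 549512/15195]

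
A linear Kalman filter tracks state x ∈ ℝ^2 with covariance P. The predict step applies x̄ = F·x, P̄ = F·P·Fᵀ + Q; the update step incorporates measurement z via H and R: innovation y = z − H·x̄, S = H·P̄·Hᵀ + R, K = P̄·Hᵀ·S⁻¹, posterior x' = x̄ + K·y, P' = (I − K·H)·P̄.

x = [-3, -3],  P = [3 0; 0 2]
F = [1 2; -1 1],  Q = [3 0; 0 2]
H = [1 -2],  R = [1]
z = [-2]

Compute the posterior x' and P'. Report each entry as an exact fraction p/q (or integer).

x' = [-89/13, -7/3]
P' = [134/13 5; 5 8/3]

x̄ = F·x = [-9, 0]
P̄ = F·P·Fᵀ + Q = [14 1; 1 7]
y = z − H·x̄ = [7]
S = H·P̄·Hᵀ + R = [39]
K = P̄·Hᵀ·S⁻¹ = [4/13; -1/3]
x' = x̄ + K·y = [-89/13, -7/3]
P' = (I − K·H)·P̄ = [134/13 5; 5 8/3]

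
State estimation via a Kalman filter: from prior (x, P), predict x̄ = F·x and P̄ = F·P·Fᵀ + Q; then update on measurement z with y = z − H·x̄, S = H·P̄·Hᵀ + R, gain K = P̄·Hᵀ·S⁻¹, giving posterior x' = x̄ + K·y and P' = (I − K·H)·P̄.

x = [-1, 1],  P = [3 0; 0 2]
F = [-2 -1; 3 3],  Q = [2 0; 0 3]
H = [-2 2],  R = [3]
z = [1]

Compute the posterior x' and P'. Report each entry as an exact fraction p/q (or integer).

x̄ = F·x = [1, 0]
P̄ = F·P·Fᵀ + Q = [16 -24; -24 48]
y = z − H·x̄ = [3]
S = H·P̄·Hᵀ + R = [451]
K = P̄·Hᵀ·S⁻¹ = [-80/451; 144/451]
x' = x̄ + K·y = [211/451, 432/451]
P' = (I − K·H)·P̄ = [816/451 696/451; 696/451 912/451]

x' = [211/451, 432/451]
P' = [816/451 696/451; 696/451 912/451]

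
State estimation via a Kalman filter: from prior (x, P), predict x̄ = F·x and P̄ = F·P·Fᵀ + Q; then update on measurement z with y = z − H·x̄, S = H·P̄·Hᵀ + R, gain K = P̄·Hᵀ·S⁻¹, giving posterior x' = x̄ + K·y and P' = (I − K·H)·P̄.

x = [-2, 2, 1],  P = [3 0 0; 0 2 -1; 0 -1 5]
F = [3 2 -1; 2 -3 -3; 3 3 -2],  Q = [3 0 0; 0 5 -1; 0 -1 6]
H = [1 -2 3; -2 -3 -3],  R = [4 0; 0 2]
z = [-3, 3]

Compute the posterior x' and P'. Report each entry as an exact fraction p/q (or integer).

x̄ = F·x = [-3, -13, -2]
P̄ = F·P·Fᵀ + Q = [47 24 56; 24 62 32; 56 32 83]
y = z − H·x̄ = [-20, -48]
S = H·P̄·Hᵀ + R = [902 -1045; -1045 3031]
K = P̄·Hᵀ·S⁻¹ = [157147/1641937 -11523/149267; -356974/1641937 -27440/149267; 4146/26917 -239/2447]
x' = x̄ + K·y = [-1984607/1641937, 282619/1641937, -10562/26917]
P' = (I − K·H)·P̄ = [8591988/1641937 -1793414/1641937 -63116/26917; -1793414/1641937 764998/1641937 10358/26917; -63116/26917 10358/26917 33472/26917]

x' = [-1984607/1641937, 282619/1641937, -10562/26917]
P' = [8591988/1641937 -1793414/1641937 -63116/26917; -1793414/1641937 764998/1641937 10358/26917; -63116/26917 10358/26917 33472/26917]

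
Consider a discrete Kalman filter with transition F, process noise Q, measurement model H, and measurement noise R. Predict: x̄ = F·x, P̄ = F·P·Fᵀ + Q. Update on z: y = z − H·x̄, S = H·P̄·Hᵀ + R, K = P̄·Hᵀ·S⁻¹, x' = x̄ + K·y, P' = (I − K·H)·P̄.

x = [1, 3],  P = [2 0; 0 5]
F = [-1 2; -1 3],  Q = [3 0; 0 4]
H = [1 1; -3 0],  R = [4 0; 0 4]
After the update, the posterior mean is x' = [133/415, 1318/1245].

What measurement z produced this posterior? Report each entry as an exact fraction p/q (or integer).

x̄ = F·x = [5, 8]
P̄ = F·P·Fᵀ + Q = [25 32; 32 51]
S = H·P̄·Hᵀ + R = [144 -171; -171 229]
K = P̄·Hᵀ·S⁻¹ = [76/1245 -117/415; 2591/3735 41/415]
x' − x̄ = [-1942/415, -8642/1245] = K·y
y = (KᵀK)⁻¹·Kᵀ·(x' − x̄) = [-12, 14]
z = y + H·x̄ = [-12, 14] + [13, -15] = [1, -1]

z = [1, -1]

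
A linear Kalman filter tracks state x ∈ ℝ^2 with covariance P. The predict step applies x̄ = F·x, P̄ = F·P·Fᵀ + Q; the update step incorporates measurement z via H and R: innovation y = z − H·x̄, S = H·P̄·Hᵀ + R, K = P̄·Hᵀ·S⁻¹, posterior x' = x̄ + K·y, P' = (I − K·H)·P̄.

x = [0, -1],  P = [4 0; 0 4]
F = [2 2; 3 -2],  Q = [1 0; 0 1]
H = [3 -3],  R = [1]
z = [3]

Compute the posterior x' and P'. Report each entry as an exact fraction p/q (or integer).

x̄ = F·x = [-2, 2]
P̄ = F·P·Fᵀ + Q = [33 8; 8 53]
y = z − H·x̄ = [15]
S = H·P̄·Hᵀ + R = [631]
K = P̄·Hᵀ·S⁻¹ = [75/631; -135/631]
x' = x̄ + K·y = [-137/631, -763/631]
P' = (I − K·H)·P̄ = [15198/631 15173/631; 15173/631 15218/631]

x' = [-137/631, -763/631]
P' = [15198/631 15173/631; 15173/631 15218/631]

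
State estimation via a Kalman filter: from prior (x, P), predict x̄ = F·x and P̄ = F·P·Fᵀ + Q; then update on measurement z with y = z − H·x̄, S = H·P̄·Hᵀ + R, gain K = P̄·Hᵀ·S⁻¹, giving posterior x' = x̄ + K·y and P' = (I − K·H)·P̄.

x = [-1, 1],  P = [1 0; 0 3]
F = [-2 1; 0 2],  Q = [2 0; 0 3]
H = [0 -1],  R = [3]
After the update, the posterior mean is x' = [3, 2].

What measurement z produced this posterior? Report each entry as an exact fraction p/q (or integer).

z = [-2]

x̄ = F·x = [3, 2]
P̄ = F·P·Fᵀ + Q = [9 6; 6 15]
S = H·P̄·Hᵀ + R = [18]
K = P̄·Hᵀ·S⁻¹ = [-1/3; -5/6]
x' − x̄ = [0, 0] = K·y
y = (KᵀK)⁻¹·Kᵀ·(x' − x̄) = [0]
z = y + H·x̄ = [0] + [-2] = [-2]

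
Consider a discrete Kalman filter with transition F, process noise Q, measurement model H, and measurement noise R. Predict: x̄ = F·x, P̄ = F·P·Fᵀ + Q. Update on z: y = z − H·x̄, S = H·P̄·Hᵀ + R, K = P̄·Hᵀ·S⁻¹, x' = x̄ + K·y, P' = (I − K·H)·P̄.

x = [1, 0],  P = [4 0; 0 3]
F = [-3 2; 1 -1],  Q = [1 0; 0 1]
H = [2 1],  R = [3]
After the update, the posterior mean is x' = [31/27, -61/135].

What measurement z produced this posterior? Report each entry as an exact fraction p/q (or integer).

z = [2]

x̄ = F·x = [-3, 1]
P̄ = F·P·Fᵀ + Q = [49 -18; -18 8]
S = H·P̄·Hᵀ + R = [135]
K = P̄·Hᵀ·S⁻¹ = [16/27; -28/135]
x' − x̄ = [112/27, -196/135] = K·y
y = (KᵀK)⁻¹·Kᵀ·(x' − x̄) = [7]
z = y + H·x̄ = [7] + [-5] = [2]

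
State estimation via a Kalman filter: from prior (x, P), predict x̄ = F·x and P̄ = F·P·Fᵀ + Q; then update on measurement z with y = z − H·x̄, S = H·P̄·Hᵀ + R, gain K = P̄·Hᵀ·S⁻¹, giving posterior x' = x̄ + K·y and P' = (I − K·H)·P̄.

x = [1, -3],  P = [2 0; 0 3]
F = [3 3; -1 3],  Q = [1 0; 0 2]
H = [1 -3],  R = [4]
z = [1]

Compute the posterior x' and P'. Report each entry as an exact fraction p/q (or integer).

x' = [-827/203, -374/203]
P' = [9049/203 3039/203; 3039/203 1109/203]

x̄ = F·x = [-6, -10]
P̄ = F·P·Fᵀ + Q = [46 21; 21 31]
y = z − H·x̄ = [-23]
S = H·P̄·Hᵀ + R = [203]
K = P̄·Hᵀ·S⁻¹ = [-17/203; -72/203]
x' = x̄ + K·y = [-827/203, -374/203]
P' = (I − K·H)·P̄ = [9049/203 3039/203; 3039/203 1109/203]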